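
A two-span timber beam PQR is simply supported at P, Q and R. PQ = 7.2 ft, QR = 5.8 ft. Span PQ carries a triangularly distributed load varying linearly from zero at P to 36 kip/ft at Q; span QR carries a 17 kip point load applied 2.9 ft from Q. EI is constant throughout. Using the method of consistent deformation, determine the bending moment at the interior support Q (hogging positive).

M_Q = 77.16 kip·ft

Release continuity at Q by inserting a hinge; the redundant is the internal moment M_Q. The primary structure is two simply-supported spans PQ and QR.
Discontinuity in slope at Q on the released structure — sum the simple-span end rotations:
  span PQ: triangular load, peak 36: w₀L³/(45EI) = 298.6/EI
  span QR: point load 17 at a = 2.9: Pab(L + b)/(6LEI) = 35.74/EI
  relative rotation θ_0 = (298.6 + 35.74)/EI = 334.3/EI
A unit hogging moment at Q produces rotation L₁/(3EI) + L₂/(3EI) = 4.333/EI.
Slope continuity at Q: θ_0 = M_Q·4.333/EI, so M_Q = 334.3/4.333 = 77.16 kip·ft (hogging).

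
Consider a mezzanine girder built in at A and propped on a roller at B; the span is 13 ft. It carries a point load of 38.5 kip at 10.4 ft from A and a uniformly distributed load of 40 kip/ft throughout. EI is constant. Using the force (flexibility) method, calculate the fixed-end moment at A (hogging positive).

M_A = 893 kip·ft

Release the roller at B. Primary structure: cantilever fixed at A.
Deflection at B on the released cantilever, summing each load's contribution:
  point load 38.5 at a = 10.4: Pa²(3L − a)/(6EI) = 19849/EI
  UDL 40: wL⁴/(8EI) = 142805/EI
  δ_0 = 162654/EI
Tip deflection under a unit load at B: L³/(3EI) = 732.3/EI.
The prop prevents deflection at B: R_B = δ_0/δ_{BB} = 162654/732.3 = 222.1 kip.
Moment equilibrium about A: M_A = Σ(load moments about A) − R_B·L = 3780 − 222.1×13 = 893 kip·ft.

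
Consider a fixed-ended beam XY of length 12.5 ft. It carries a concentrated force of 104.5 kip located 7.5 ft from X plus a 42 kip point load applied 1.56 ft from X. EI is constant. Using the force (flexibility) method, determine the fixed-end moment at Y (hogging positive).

Release both end moments; the primary structure is a simply-supported span XY with redundants M_X and M_Y.
Simple-span end rotations at X and Y under the given loads:
  at X: point load 104.5 at a = 7.5: Pab(L + b)/(6LEI) = 914.4/EI
  at Y: point load 104.5 at a = 7.5: Pab(L + a)/(6LEI) = 1045/EI
  at X: point load 42 at a = 1.56: Pab(L + b)/(6LEI) = 224/EI
  at Y: point load 42 at a = 1.56: Pab(L + a)/(6LEI) = 134.4/EI
  θ_X0 = 1138/EI,  θ_Y0 = 1179/EI
Flexibility coefficients: a unit moment at one end gives L/(3EI) there and L/(6EI) at the far end, so f₁₁ = f₂₂ = 4.167/EI and f₁₂ = f₂₁ = 2.083/EI.
Compatibility — zero rotation at each built-in end:
  4.167 M_X + 2.083 M_Y = 1138
  2.083 M_X + 4.167 M_Y = 1179
Solving the pair gives M_X = 175.6 kip·ft and M_Y = 195.3 kip·ft (hogging).

M_Y = 195.3 kip·ft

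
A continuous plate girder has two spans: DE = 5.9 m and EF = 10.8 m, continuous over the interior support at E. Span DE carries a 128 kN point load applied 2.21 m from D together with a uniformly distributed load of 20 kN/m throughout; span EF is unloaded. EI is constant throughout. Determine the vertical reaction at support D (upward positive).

R_D = 126.6 kN

Take M_E as the redundant. Released structure: two simple spans DE and EF with a hinge at E.
End slopes at the hinge E, treating each span as simply supported:
  span DE: point load 128 at a = 2.21: Pab(L + a)/(6LEI) = 239.1/EI
  span DE: UDL 20: wL³/(24EI) = 171.1/EI
  relative rotation θ_0 = (410.3 + 0)/EI = 410.3/EI
A unit hogging moment at E produces rotation L₁/(3EI) + L₂/(3EI) = 5.567/EI.
Compatibility: M_E·(L₁+L₂)/(3EI) = θ_0, giving M_E = 73.7 kN·m (hogging).
Span DE, ΣM about D with M_E applied at E: R_E^{DE}·5.9 = 631 + 73.7, so R_E^{DE} = 119.4 kN and R_D = 246 − 119.4 = 126.6 kN.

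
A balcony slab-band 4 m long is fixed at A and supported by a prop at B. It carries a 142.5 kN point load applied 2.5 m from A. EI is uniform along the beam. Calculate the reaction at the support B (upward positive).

R_B = 66.1 kN

Release the roller at B. Primary structure: cantilever fixed at A.
Free-end deflection of the primary structure under the applied loading (downward +):
  point load 142.5 at a = 2.5: Pa²(3L − a)/(6EI) = 1410/EI
Tip deflection under a unit load at B: L³/(3EI) = 21.33/EI.
Compatibility at B: δ_0 − R_B·δ_{BB} = 0, so R_B = 1410/21.33 = 66.1 kN.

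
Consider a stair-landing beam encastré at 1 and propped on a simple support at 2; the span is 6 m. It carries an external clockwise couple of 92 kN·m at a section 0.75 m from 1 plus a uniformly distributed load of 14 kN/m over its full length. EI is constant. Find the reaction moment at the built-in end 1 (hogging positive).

M_1 = 122.7 kN·m

Choose R_2 as the redundant. The primary structure is the cantilever fixed at 1.
Downward deflection at the released point 2 due to the loads:
  clockwise couple 92 at a = 0.75: M₀a(2L − a)/(2EI) = 388.1/EI
  UDL 14: wL⁴/(8EI) = 2268/EI
  δ_0 = 2656/EI
Flexibility coefficient — unit upward force at 2: δ_{22} = L³/(3EI) = 72/EI.
The prop prevents deflection at 2: R_2 = δ_0/δ_{22} = 2656/72 = 36.89 kN.
Moment equilibrium about 1: M_1 = Σ(load moments about 1) − R_2·L = 344 − 36.89×6 = 122.7 kN·m.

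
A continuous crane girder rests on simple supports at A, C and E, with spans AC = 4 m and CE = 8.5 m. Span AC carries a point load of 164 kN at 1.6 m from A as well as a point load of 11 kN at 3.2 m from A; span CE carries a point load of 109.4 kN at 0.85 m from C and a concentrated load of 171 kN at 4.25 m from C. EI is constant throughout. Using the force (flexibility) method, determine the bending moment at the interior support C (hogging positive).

M_C = 276.7 kN·m

Insert a hinge at C; M_C is the redundant, and each span becomes simply supported.
Discontinuity in slope at C on the released structure — sum the simple-span end rotations:
  span AC: point load 164 at a = 1.6: Pab(L + a)/(6LEI) = 146.9/EI
  span AC: point load 11 at a = 3.2: Pab(L + a)/(6LEI) = 8.448/EI
  span CE: point load 109.4 at a = 0.85: Pab(L + b)/(6LEI) = 225.3/EI
  span CE: point load 171 at a = 4.25: Pab(L + b)/(6LEI) = 772.2/EI
  relative rotation θ_0 = (155.4 + 997.4)/EI = 1153/EI
A unit hogging moment at C produces rotation L₁/(3EI) + L₂/(3EI) = 4.167/EI.
Slope continuity at C: θ_0 = M_C·4.167/EI, so M_C = 1153/4.167 = 276.7 kN·m (hogging).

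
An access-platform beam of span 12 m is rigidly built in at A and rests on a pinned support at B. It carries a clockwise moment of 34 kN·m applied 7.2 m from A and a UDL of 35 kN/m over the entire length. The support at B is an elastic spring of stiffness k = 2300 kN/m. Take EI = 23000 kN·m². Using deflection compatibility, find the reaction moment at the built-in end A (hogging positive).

Remove the prop at B; the released (primary) structure is a cantilever built in at A.
Free-end deflection of the primary structure under the applied loading (downward +):
  clockwise couple 34 at a = 7.2: M₀a(2L − a)/(2EI) = 2056/EI
  UDL 35: wL⁴/(8EI) = 90720/EI
  δ_0 = 92776/EI
Flexibility coefficient — unit upward force at B: δ_{BB} = L³/(3EI) = 576/EI.
With EI = 23000 kN·m²: δ_0 = 4.0338 m and δ_{BB} = 0.025043 m/kN.
Compatibility — the spring shortens by R_B/k under the reaction it provides: δ_0 − R_B·δ_{BB} = R_B/k. With 1/k = 0.000435 m/kN, R_B = δ_0 / (δ_{BB} + 1/k) = 4.0338 / (0.025043 + 0.000435) = 158.3 kN.
Moment equilibrium about A: M_A = Σ(load moments about A) − R_B·L = 2554 − 158.3×12 = 654.1 kN·m.

M_A = 654.1 kN·m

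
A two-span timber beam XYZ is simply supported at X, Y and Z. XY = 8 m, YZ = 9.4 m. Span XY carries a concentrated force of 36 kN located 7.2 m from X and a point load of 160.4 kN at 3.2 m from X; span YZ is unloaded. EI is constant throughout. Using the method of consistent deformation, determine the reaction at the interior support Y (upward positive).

Take M_Y as the redundant. Released structure: two simple spans XY and YZ with a hinge at Y.
Discontinuity in slope at Y on the released structure — sum the simple-span end rotations:
  span XY: point load 36 at a = 7.2: Pab(L + a)/(6LEI) = 65.66/EI
  span XY: point load 160.4 at a = 3.2: Pab(L + a)/(6LEI) = 574.9/EI
  relative rotation θ_0 = (640.5 + 0)/EI = 640.5/EI
A unit hogging moment at Y produces rotation L₁/(3EI) + L₂/(3EI) = 5.8/EI.
Slope continuity at Y: θ_0 = M_Y·5.8/EI, so M_Y = 640.5/5.8 = 110.4 kN·m (hogging).
Span XY, ΣM about X with M_Y applied at Y: R_Y^{XY}·8 = 772.5 + 110.4, so R_Y^{XY} = 110.4 kN and R_X = 196.4 − 110.4 = 86.04 kN.
Span YZ, ΣM about Z: R_Y^{YZ}·9.4 = 0 + 110.4, so R_Y^{YZ} = 11.75 kN and R_Z = 0 − 11.75 = -11.75 kN.
R_Y = 110.4 + 11.75 = 122.1 kN.

R_Y = 122.1 kN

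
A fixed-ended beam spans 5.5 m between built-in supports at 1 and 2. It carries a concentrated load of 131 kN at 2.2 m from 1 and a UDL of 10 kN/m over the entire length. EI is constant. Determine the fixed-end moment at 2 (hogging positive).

M_2 = 94.38 kN·m

Release both end moments; the primary structure is a simply-supported span 12 with redundants M_1 and M_2.
Simple-span end rotations at 1 and 2 under the given loads:
  at 1: point load 131 at a = 2.2: Pab(L + b)/(6LEI) = 253.6/EI
  at 2: point load 131 at a = 2.2: Pab(L + a)/(6LEI) = 221.9/EI
  at 1: UDL 10: wL³/(24EI) = 69.32/EI
  at 2: UDL 10: wL³/(24EI) = 69.32/EI
  θ_10 = 322.9/EI,  θ_20 = 291.2/EI
Flexibility coefficients: a unit moment at one end gives L/(3EI) there and L/(6EI) at the far end, so f₁₁ = f₂₂ = 1.833/EI and f₁₂ = f₂₁ = 0.9167/EI.
Compatibility — zero rotation at each built-in end:
  1.833 M_1 + 0.9167 M_2 = 322.9
  0.9167 M_1 + 1.833 M_2 = 291.2
Solving the pair gives M_1 = 129 kN·m and M_2 = 94.38 kN·m (hogging).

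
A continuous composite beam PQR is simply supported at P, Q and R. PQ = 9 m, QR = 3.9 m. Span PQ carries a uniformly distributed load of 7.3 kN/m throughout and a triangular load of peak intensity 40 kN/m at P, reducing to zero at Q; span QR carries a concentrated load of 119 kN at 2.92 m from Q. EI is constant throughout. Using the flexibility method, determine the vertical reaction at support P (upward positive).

Take M_Q as the redundant. Released structure: two simple spans PQ and QR with a hinge at Q.
End slopes at the hinge Q, treating each span as simply supported:
  span PQ: UDL 7.3: wL³/(24EI) = 221.7/EI
  span PQ: triangular load, peak 40: 7w₀L³/(360EI) = 567/EI
  span QR: point load 119 at a = 2.92: Pab(L + b)/(6LEI) = 71.02/EI
  relative rotation θ_0 = (788.7 + 71.02)/EI = 859.8/EI
A unit hogging moment at Q produces rotation L₁/(3EI) + L₂/(3EI) = 4.3/EI.
Slope continuity at Q: θ_0 = M_Q·4.3/EI, so M_Q = 859.8/4.3 = 199.9 kN·m (hogging).
Span PQ, ΣM about P with M_Q applied at Q: R_Q^{PQ}·9 = 835.6 + 199.9, so R_Q^{PQ} = 115.1 kN and R_P = 245.7 − 115.1 = 130.6 kN.

R_P = 130.6 kN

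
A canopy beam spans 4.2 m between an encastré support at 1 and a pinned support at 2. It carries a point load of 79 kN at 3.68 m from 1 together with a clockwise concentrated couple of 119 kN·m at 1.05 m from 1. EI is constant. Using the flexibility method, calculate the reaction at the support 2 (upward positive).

R_2 = 83 kN

Take the reaction at 2 as the redundant and release it; the primary structure is a cantilever fixed at 1.
Deflection at 2 on the released cantilever, summing each load's contribution:
  point load 79 at a = 3.68: Pa²(3L − a)/(6EI) = 1591/EI
  clockwise couple 119 at a = 1.05: M₀a(2L − a)/(2EI) = 459.2/EI
  δ_0 = 2050/EI
Tip deflection under a unit load at 2: L³/(3EI) = 24.7/EI.
The prop prevents deflection at 2: R_2 = δ_0/δ_{22} = 2050/24.7 = 83 kN.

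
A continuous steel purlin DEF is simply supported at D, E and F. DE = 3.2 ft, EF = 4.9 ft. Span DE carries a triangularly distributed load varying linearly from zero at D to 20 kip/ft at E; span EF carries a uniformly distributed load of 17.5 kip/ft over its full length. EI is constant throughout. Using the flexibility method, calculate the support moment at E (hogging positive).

M_E = 37.17 kip·ft

Insert a hinge at E; M_E is the redundant, and each span becomes simply supported.
Rotations at E on the released spans (each span's end-slope, ×1/EI):
  span DE: triangular load, peak 20: w₀L³/(45EI) = 14.56/EI
  span EF: UDL 17.5: wL³/(24EI) = 85.79/EI
  relative rotation θ_0 = (14.56 + 85.79)/EI = 100.3/EI
A unit hogging moment at E produces rotation L₁/(3EI) + L₂/(3EI) = 2.7/EI.
Slope continuity at E: θ_0 = M_E·2.7/EI, so M_E = 100.3/2.7 = 37.17 kip·ft (hogging).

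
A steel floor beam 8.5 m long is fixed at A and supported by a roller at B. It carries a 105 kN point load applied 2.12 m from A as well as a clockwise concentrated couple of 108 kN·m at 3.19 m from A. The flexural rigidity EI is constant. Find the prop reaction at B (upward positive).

Remove the prop at B; the released (primary) structure is a cantilever built in at A.
Downward deflection at the released point B due to the loads:
  point load 105 at a = 2.12: Pa²(3L − a)/(6EI) = 1839/EI
  clockwise couple 108 at a = 3.19: M₀a(2L − a)/(2EI) = 2379/EI
  δ_0 = 4218/EI
Tip deflection under a unit load at B: L³/(3EI) = 204.7/EI.
Compatibility at B: δ_0 − R_B·δ_{BB} = 0, so R_B = 4218/204.7 = 20.6 kN.

R_B = 20.6 kN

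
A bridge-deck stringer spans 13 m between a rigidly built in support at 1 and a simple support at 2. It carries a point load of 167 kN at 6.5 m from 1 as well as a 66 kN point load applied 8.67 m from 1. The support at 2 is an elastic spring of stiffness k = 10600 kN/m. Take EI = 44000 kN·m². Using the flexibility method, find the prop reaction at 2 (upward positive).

Release the roller at 2. Primary structure: cantilever fixed at 1.
Free-end deflection of the primary structure under the applied loading (downward +):
  point load 167 at a = 6.5: Pa²(3L − a)/(6EI) = 38219/EI
  point load 66 at a = 8.67: Pa²(3L − a)/(6EI) = 25079/EI
  δ_0 = 63297/EI
Tip deflection under a unit load at 2: L³/(3EI) = 732.3/EI.
With EI = 44000 kN·m²: δ_0 = 1.4386 m and δ_{22} = 0.016644 m/kN.
Compatibility — the spring shortens by R_2/k under the reaction it provides: δ_0 − R_2·δ_{22} = R_2/k. With 1/k = 0.000094 m/kN, R_2 = δ_0 / (δ_{22} + 1/k) = 1.4386 / (0.016644 + 0.000094) = 85.95 kN.

R_2 = 85.95 kN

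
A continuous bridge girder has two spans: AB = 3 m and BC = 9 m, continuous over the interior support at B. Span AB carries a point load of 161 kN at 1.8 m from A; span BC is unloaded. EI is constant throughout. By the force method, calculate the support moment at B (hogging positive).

Release continuity at B by inserting a hinge; the redundant is the internal moment M_B. The primary structure is two simply-supported spans AB and BC.
Rotations at B on the released spans (each span's end-slope, ×1/EI):
  span AB: point load 161 at a = 1.8: Pab(L + a)/(6LEI) = 92.74/EI
  relative rotation θ_0 = (92.74 + 0)/EI = 92.74/EI
A unit hogging moment at B produces rotation L₁/(3EI) + L₂/(3EI) = 4/EI.
Compatibility: M_B·(L₁+L₂)/(3EI) = θ_0, giving M_B = 23.18 kN·m (hogging).

M_B = 23.18 kN·m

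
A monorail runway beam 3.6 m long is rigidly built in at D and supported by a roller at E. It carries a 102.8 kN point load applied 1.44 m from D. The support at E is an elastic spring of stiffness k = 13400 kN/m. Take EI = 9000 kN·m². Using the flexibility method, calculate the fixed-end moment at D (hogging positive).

Remove the prop at E; the released (primary) structure is a cantilever built in at D.
Deflection at E on the released cantilever, summing each load's contribution:
  point load 102.8 at a = 1.44: Pa²(3L − a)/(6EI) = 332.5/EI
Tip deflection under a unit load at E: L³/(3EI) = 15.55/EI.
With EI = 9000 kN·m²: δ_0 = 0.036949 m and δ_{EE} = 0.001728 m/kN.
Compatibility — the spring shortens by R_E/k under the reaction it provides: δ_0 − R_E·δ_{EE} = R_E/k. With 1/k = 0.000075 m/kN, R_E = δ_0 / (δ_{EE} + 1/k) = 0.036949 / (0.001728 + 0.000075) = 20.5 kN.
Moment equilibrium about D: M_D = Σ(load moments about D) − R_E·L = 148 − 20.5×3.6 = 74.24 kN·m.

M_D = 74.24 kN·m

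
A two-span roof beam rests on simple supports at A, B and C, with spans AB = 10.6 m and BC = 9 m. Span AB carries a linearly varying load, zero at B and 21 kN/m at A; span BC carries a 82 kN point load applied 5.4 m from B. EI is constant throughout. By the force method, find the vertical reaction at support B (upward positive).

Take M_B as the redundant. Released structure: two simple spans AB and BC with a hinge at B.
End slopes at the hinge B, treating each span as simply supported:
  span AB: triangular load, peak 21: 7w₀L³/(360EI) = 486.3/EI
  span BC: point load 82 at a = 5.4: Pab(L + b)/(6LEI) = 372/EI
  relative rotation θ_0 = (486.3 + 372)/EI = 858.3/EI
A unit hogging moment at B produces rotation L₁/(3EI) + L₂/(3EI) = 6.533/EI.
Slope continuity at B: θ_0 = M_B·6.533/EI, so M_B = 858.3/6.533 = 131.4 kN·m (hogging).
Span AB, ΣM about A with M_B applied at B: R_B^{AB}·10.6 = 393.3 + 131.4, so R_B^{AB} = 49.49 kN and R_A = 111.3 − 49.49 = 61.81 kN.
Span BC, ΣM about C: R_B^{BC}·9 = 295.2 + 131.4, so R_B^{BC} = 47.4 kN and R_C = 82 − 47.4 = 34.6 kN.
R_B = 49.49 + 47.4 = 96.89 kN.

R_B = 96.89 kN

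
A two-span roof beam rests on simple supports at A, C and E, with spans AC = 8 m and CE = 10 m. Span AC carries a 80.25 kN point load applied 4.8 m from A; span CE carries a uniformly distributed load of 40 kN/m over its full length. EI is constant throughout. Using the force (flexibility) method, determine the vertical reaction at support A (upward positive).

R_A = -9.47 kN

Release continuity at C by inserting a hinge; the redundant is the internal moment M_C. The primary structure is two simply-supported spans AC and CE.
Discontinuity in slope at C on the released structure — sum the simple-span end rotations:
  span AC: point load 80.25 at a = 4.8: Pab(L + a)/(6LEI) = 328.7/EI
  span CE: UDL 40: wL³/(24EI) = 1667/EI
  relative rotation θ_0 = (328.7 + 1667)/EI = 1995/EI
A unit hogging moment at C produces rotation L₁/(3EI) + L₂/(3EI) = 6/EI.
Slope continuity at C: θ_0 = M_C·6/EI, so M_C = 1995/6 = 332.6 kN·m (hogging).
Span AC, ΣM about A with M_C applied at C: R_C^{AC}·8 = 385.2 + 332.6, so R_C^{AC} = 89.72 kN and R_A = 80.25 − 89.72 = -9.47 kN.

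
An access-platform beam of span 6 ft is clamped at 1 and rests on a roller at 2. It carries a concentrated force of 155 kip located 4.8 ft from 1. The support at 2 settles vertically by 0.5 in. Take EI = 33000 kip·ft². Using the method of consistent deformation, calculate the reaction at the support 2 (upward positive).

Remove the prop at 2; the released (primary) structure is a cantilever built in at 1.
Free-end deflection of the primary structure under the applied loading (downward +):
  point load 155 at a = 4.8: Pa²(3L − a)/(6EI) = 7857/EI
Tip deflection under a unit load at 2: L³/(3EI) = 72/EI.
With EI = 33000 kip·ft²: δ_0 = 0.23808 ft and δ_{22} = 0.002182 ft/kip.
Compatibility — the beam at 2 must follow the support down by 0.04167 ft: δ_0 − R_2·δ_{22} = 0.04167, so R_2 = (0.23808 − 0.04167)/0.002182 = 90.02 kip.

R_2 = 90.02 kip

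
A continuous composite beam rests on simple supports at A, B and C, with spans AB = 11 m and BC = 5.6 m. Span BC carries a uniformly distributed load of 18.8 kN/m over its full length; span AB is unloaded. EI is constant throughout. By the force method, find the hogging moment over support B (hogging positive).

Take M_B as the redundant. Released structure: two simple spans AB and BC with a hinge at B.
Discontinuity in slope at B on the released structure — sum the simple-span end rotations:
  span BC: UDL 18.8: wL³/(24EI) = 137.6/EI
  relative rotation θ_0 = (0 + 137.6)/EI = 137.6/EI
A unit hogging moment at B produces rotation L₁/(3EI) + L₂/(3EI) = 5.533/EI.
Compatibility: M_B·(L₁+L₂)/(3EI) = θ_0, giving M_B = 24.86 kN·m (hogging).

M_B = 24.86 kN·m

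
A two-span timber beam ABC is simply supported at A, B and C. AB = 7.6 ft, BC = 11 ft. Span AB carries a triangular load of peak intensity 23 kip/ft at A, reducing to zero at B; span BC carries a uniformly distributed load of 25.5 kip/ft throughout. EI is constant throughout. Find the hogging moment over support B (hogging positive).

M_B = 259.8 kip·ft

Release continuity at B by inserting a hinge; the redundant is the internal moment M_B. The primary structure is two simply-supported spans AB and BC.
Discontinuity in slope at B on the released structure — sum the simple-span end rotations:
  span AB: triangular load, peak 23: 7w₀L³/(360EI) = 196.3/EI
  span BC: UDL 25.5: wL³/(24EI) = 1414/EI
  relative rotation θ_0 = (196.3 + 1414)/EI = 1611/EI
A unit hogging moment at B produces rotation L₁/(3EI) + L₂/(3EI) = 6.2/EI.
Slope continuity at B: θ_0 = M_B·6.2/EI, so M_B = 1611/6.2 = 259.8 kip·ft (hogging).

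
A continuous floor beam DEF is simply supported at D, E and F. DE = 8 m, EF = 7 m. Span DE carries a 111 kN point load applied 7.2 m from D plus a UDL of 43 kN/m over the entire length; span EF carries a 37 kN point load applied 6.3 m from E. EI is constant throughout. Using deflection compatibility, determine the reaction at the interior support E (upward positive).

Insert a hinge at E; M_E is the redundant, and each span becomes simply supported.
Rotations at E on the released spans (each span's end-slope, ×1/EI):
  span DE: point load 111 at a = 7.2: Pab(L + a)/(6LEI) = 202.5/EI
  span DE: UDL 43: wL³/(24EI) = 917.3/EI
  span EF: point load 37 at a = 6.3: Pab(L + b)/(6LEI) = 29.91/EI
  relative rotation θ_0 = (1120 + 29.91)/EI = 1150/EI
A unit hogging moment at E produces rotation L₁/(3EI) + L₂/(3EI) = 5/EI.
Compatibility: M_E·(L₁+L₂)/(3EI) = θ_0, giving M_E = 229.9 kN·m (hogging).
Span DE, ΣM about D with M_E applied at E: R_E^{DE}·8 = 2175 + 229.9, so R_E^{DE} = 300.6 kN and R_D = 455 − 300.6 = 154.4 kN.
Span EF, ΣM about F: R_E^{EF}·7 = 25.9 + 229.9, so R_E^{EF} = 36.55 kN and R_F = 37 − 36.55 = 0.4511 kN.
R_E = 300.6 + 36.55 = 337.2 kN.

R_E = 337.2 kN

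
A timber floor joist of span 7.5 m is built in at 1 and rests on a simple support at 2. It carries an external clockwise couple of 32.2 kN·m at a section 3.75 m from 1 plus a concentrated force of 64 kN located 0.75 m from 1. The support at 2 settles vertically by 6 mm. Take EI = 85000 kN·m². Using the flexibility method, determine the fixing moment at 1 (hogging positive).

Release the roller at 2. Primary structure: cantilever fixed at 1.
Deflection at 2 on the released cantilever, summing each load's contribution:
  clockwise couple 32.2 at a = 3.75: M₀a(2L − a)/(2EI) = 679.2/EI
  point load 64 at a = 0.75: Pa²(3L − a)/(6EI) = 130.5/EI
  δ_0 = 809.7/EI
Flexibility coefficient — unit upward force at 2: δ_{22} = L³/(3EI) = 140.6/EI.
With EI = 85000 kN·m²: δ_0 = 0.009526 m and δ_{22} = 0.001654 m/kN.
Compatibility — the beam at 2 must follow the support down by 0.006 m: δ_0 − R_2·δ_{22} = 0.006, so R_2 = (0.009526 − 0.006)/0.001654 = 2.131 kN.
Moment equilibrium about 1: M_1 = Σ(load moments about 1) − R_2·L = 80.2 − 2.131×7.5 = 64.22 kN·m.

M_1 = 64.22 kN·m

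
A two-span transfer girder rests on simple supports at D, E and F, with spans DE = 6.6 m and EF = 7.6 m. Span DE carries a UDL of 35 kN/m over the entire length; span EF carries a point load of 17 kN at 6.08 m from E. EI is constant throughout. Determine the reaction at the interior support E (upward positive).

R_E = 145.9 kN

Release continuity at E by inserting a hinge; the redundant is the internal moment M_E. The primary structure is two simply-supported spans DE and EF.
End slopes at the hinge E, treating each span as simply supported:
  span DE: UDL 35: wL³/(24EI) = 419.3/EI
  span EF: point load 17 at a = 6.08: Pab(L + b)/(6LEI) = 31.42/EI
  relative rotation θ_0 = (419.3 + 31.42)/EI = 450.7/EI
A unit hogging moment at E produces rotation L₁/(3EI) + L₂/(3EI) = 4.733/EI.
Compatibility: M_E·(L₁+L₂)/(3EI) = θ_0, giving M_E = 95.22 kN·m (hogging).
Span DE, ΣM about D with M_E applied at E: R_E^{DE}·6.6 = 762.3 + 95.22, so R_E^{DE} = 129.9 kN and R_D = 231 − 129.9 = 101.1 kN.
Span EF, ΣM about F: R_E^{EF}·7.6 = 25.84 + 95.22, so R_E^{EF} = 15.93 kN and R_F = 17 − 15.93 = 1.072 kN.
R_E = 129.9 + 15.93 = 145.9 kN.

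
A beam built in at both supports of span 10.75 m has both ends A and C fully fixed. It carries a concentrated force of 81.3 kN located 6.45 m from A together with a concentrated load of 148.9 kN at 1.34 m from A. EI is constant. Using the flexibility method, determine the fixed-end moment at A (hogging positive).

Release both end moments; the primary structure is a simply-supported span AC with redundants M_A and M_C.
Simple-span end rotations at A and C under the given loads:
  at A: point load 81.3 at a = 6.45: Pab(L + b)/(6LEI) = 526.1/EI
  at C: point load 81.3 at a = 6.45: Pab(L + a)/(6LEI) = 601.3/EI
  at A: point load 148.9 at a = 1.34: Pab(L + b)/(6LEI) = 586.8/EI
  at C: point load 148.9 at a = 1.34: Pab(L + a)/(6LEI) = 351.9/EI
  θ_A0 = 1113/EI,  θ_C0 = 953.2/EI
Flexibility coefficients: a unit moment at one end gives L/(3EI) there and L/(6EI) at the far end, so f₁₁ = f₂₂ = 3.583/EI and f₁₂ = f₂₁ = 1.792/EI.
Compatibility — zero rotation at each built-in end:
  3.583 M_A + 1.792 M_C = 1113
  1.792 M_A + 3.583 M_C = 953.2
Solving the pair gives M_A = 236.8 kN·m and M_C = 147.6 kN·m (hogging).

M_A = 236.8 kN·m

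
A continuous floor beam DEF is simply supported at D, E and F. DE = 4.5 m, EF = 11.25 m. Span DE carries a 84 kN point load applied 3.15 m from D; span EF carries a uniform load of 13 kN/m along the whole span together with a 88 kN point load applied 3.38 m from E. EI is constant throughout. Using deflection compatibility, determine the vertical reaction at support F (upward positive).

Take M_E as the redundant. Released structure: two simple spans DE and EF with a hinge at E.
Discontinuity in slope at E on the released structure — sum the simple-span end rotations:
  span DE: point load 84 at a = 3.15: Pab(L + a)/(6LEI) = 101.2/EI
  span EF: UDL 13: wL³/(24EI) = 771.2/EI
  span EF: point load 88 at a = 3.38: Pab(L + b)/(6LEI) = 663.1/EI
  relative rotation θ_0 = (101.2 + 1434)/EI = 1536/EI
A unit hogging moment at E produces rotation L₁/(3EI) + L₂/(3EI) = 5.25/EI.
Compatibility: M_E·(L₁+L₂)/(3EI) = θ_0, giving M_E = 292.5 kN·m (hogging).
Span EF, ΣM about F: R_E^{EF}·11.25 = 1515 + 292.5, so R_E^{EF} = 160.7 kN and R_F = 234.2 − 160.7 = 73.57 kN.

R_F = 73.57 kN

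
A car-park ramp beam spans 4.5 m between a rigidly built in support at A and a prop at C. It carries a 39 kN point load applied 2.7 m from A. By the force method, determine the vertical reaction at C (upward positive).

Choose R_C as the redundant. The primary structure is the cantilever fixed at A.
Deflection at C on the released cantilever, summing each load's contribution:
  point load 39 at a = 2.7: Pa²(3L − a)/(6EI) = 511.8/EI
Flexibility coefficient — unit upward force at C: δ_{CC} = L³/(3EI) = 30.38/EI.
Compatibility at C: δ_0 − R_C·δ_{CC} = 0, so R_C = 511.8/30.38 = 16.85 kN.

R_C = 16.85 kN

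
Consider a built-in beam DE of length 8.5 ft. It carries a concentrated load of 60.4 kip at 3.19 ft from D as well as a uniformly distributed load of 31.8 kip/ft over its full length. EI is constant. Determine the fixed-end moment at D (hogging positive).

Release both end moments; the primary structure is a simply-supported span DE with redundants M_D and M_E.
End rotations of the released simple span under the applied load (×1/EI):
  at D: point load 60.4 at a = 3.19: Pab(L + b)/(6LEI) = 277/EI
  at E: point load 60.4 at a = 3.19: Pab(L + a)/(6LEI) = 234.5/EI
  at D: UDL 31.8: wL³/(24EI) = 813.7/EI
  at E: UDL 31.8: wL³/(24EI) = 813.7/EI
  θ_D0 = 1091/EI,  θ_E0 = 1048/EI
Flexibility coefficients: a unit moment at one end gives L/(3EI) there and L/(6EI) at the far end, so f₁₁ = f₂₂ = 2.833/EI and f₁₂ = f₂₁ = 1.417/EI.
Compatibility — zero rotation at each built-in end:
  2.833 M_D + 1.417 M_E = 1091
  1.417 M_D + 2.833 M_E = 1048
Solving the pair gives M_D = 266.7 kip·ft and M_E = 236.6 kip·ft (hogging).

M_D = 266.7 kip·ft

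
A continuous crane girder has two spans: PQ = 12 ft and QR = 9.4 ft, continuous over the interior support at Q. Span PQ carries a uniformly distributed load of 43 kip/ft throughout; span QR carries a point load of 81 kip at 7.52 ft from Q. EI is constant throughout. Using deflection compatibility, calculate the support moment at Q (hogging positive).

Release continuity at Q by inserting a hinge; the redundant is the internal moment M_Q. The primary structure is two simply-supported spans PQ and QR.
End slopes at the hinge Q, treating each span as simply supported:
  span PQ: UDL 43: wL³/(24EI) = 3096/EI
  span QR: point load 81 at a = 7.52: Pab(L + b)/(6LEI) = 229/EI
  relative rotation θ_0 = (3096 + 229)/EI = 3325/EI
A unit hogging moment at Q produces rotation L₁/(3EI) + L₂/(3EI) = 7.133/EI.
Compatibility: M_Q·(L₁+L₂)/(3EI) = θ_0, giving M_Q = 466.1 kip·ft (hogging).

M_Q = 466.1 kip·ft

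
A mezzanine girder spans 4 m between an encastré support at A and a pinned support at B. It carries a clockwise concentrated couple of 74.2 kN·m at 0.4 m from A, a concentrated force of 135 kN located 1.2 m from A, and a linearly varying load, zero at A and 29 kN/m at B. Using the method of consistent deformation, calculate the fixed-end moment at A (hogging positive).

Choose R_B as the redundant. The primary structure is the cantilever fixed at A.
Downward deflection at the released point B due to the loads:
  clockwise couple 74.2 at a = 0.4: M₀a(2L − a)/(2EI) = 112.8/EI
  point load 135 at a = 1.2: Pa²(3L − a)/(6EI) = 349.9/EI
  triangular load, peak 29 at the free end: 11w₀L⁴/(120EI) = 680.5/EI
  δ_0 = 1143/EI
Tip deflection under a unit load at B: L³/(3EI) = 21.33/EI.
The prop prevents deflection at B: R_B = δ_0/δ_{BB} = 1143/21.33 = 53.59 kN.
Moment equilibrium about A: M_A = Σ(load moments about A) − R_B·L = 390.9 − 53.59×4 = 176.5 kN·m.

M_A = 176.5 kN·m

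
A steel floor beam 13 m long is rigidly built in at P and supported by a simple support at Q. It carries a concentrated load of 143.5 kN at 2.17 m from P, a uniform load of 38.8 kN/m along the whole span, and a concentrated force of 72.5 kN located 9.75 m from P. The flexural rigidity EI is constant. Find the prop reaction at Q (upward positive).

Choose R_Q as the redundant. The primary structure is the cantilever fixed at P.
Downward deflection at the released point Q due to the loads:
  point load 143.5 at a = 2.17: Pa²(3L − a)/(6EI) = 4148/EI
  UDL 38.8: wL⁴/(8EI) = 138521/EI
  point load 72.5 at a = 9.75: Pa²(3L − a)/(6EI) = 33599/EI
  δ_0 = 176267/EI
Flexibility coefficient — unit upward force at Q: δ_{QQ} = L³/(3EI) = 732.3/EI.
Compatibility at Q: δ_0 − R_Q·δ_{QQ} = 0, so R_Q = 176267/732.3 = 240.7 kN.

R_Q = 240.7 kN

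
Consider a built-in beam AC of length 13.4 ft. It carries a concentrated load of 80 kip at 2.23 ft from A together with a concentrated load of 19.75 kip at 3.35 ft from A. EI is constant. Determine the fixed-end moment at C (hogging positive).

Take the two fixed-end moments M_A, M_C as redundants; the released structure is the simple span AC.
On the primary (simply-supported) span, the end slopes from the loading are:
  at A: point load 80 at a = 2.23: Pab(L + b)/(6LEI) = 609/EI
  at C: point load 80 at a = 2.23: Pab(L + a)/(6LEI) = 387.4/EI
  at A: point load 19.75 at a = 3.35: Pab(L + b)/(6LEI) = 193.9/EI
  at C: point load 19.75 at a = 3.35: Pab(L + a)/(6LEI) = 138.5/EI
  θ_A0 = 802.9/EI,  θ_C0 = 525.9/EI
Flexibility coefficients: a unit moment at one end gives L/(3EI) there and L/(6EI) at the far end, so f₁₁ = f₂₂ = 4.467/EI and f₁₂ = f₂₁ = 2.233/EI.
Compatibility — zero rotation at each built-in end:
  4.467 M_A + 2.233 M_C = 802.9
  2.233 M_A + 4.467 M_C = 525.9
Solving the pair gives M_A = 161.2 kip·ft and M_C = 37.15 kip·ft (hogging).

M_C = 37.15 kip·ft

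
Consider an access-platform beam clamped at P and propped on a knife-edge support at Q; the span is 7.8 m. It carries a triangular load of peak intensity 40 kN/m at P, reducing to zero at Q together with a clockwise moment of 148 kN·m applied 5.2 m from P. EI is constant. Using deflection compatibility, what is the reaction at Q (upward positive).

R_Q = 56.5 kN

Choose R_Q as the redundant. The primary structure is the cantilever fixed at P.
Primary-structure tip deflection at Q by superposition:
  triangular load, peak 40 at the fixed end: w₀L⁴/(30EI) = 4935/EI
  clockwise couple 148 at a = 5.2: M₀a(2L − a)/(2EI) = 4002/EI
  δ_0 = 8937/EI
Tip deflection under a unit load at Q: L³/(3EI) = 158.2/EI.
The prop prevents deflection at Q: R_Q = δ_0/δ_{QQ} = 8937/158.2 = 56.5 kN.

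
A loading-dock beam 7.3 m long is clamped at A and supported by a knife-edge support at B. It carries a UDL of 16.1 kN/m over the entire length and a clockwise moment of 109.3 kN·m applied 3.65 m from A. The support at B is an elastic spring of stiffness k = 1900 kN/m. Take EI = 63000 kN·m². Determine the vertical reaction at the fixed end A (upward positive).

R_A = 69.02 kN

Remove the prop at B; the released (primary) structure is a cantilever built in at A.
Downward deflection at the released point B due to the loads:
  UDL 16.1: wL⁴/(8EI) = 5715/EI
  clockwise couple 109.3 at a = 3.65: M₀a(2L − a)/(2EI) = 2184/EI
  δ_0 = 7899/EI
Flexibility coefficient — unit upward force at B: δ_{BB} = L³/(3EI) = 129.7/EI.
With EI = 63000 kN·m²: δ_0 = 0.12539 m and δ_{BB} = 0.002058 m/kN.
Compatibility — the spring shortens by R_B/k under the reaction it provides: δ_0 − R_B·δ_{BB} = R_B/k. With 1/k = 0.000526 m/kN, R_B = δ_0 / (δ_{BB} + 1/k) = 0.12539 / (0.002058 + 0.000526) = 48.51 kN.
Vertical equilibrium: R_A = ΣP − R_B = 117.5 − 48.51 = 69.02 kN.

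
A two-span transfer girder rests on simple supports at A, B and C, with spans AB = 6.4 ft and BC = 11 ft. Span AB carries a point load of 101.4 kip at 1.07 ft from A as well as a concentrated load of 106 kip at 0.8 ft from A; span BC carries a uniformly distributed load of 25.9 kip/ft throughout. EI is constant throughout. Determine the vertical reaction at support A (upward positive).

R_A = 133.1 kip

Release continuity at B by inserting a hinge; the redundant is the internal moment M_B. The primary structure is two simply-supported spans AB and BC.
Rotations at B on the released spans (each span's end-slope, ×1/EI):
  span AB: point load 101.4 at a = 1.07: Pab(L + a)/(6LEI) = 112.5/EI
  span AB: point load 106 at a = 0.8: Pab(L + a)/(6LEI) = 89.04/EI
  span BC: UDL 25.9: wL³/(24EI) = 1436/EI
  relative rotation θ_0 = (201.5 + 1436)/EI = 1638/EI
A unit hogging moment at B produces rotation L₁/(3EI) + L₂/(3EI) = 5.8/EI.
Slope continuity at B: θ_0 = M_B·5.8/EI, so M_B = 1638/5.8 = 282.4 kip·ft (hogging).
Span AB, ΣM about A with M_B applied at B: R_B^{AB}·6.4 = 193.3 + 282.4, so R_B^{AB} = 74.33 kip and R_A = 207.4 − 74.33 = 133.1 kip.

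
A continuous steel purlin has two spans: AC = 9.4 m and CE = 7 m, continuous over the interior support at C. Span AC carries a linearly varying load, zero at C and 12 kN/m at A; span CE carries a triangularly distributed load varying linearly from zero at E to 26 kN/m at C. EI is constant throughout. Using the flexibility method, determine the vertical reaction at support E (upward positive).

R_E = 20.09 kN

Take M_C as the redundant. Released structure: two simple spans AC and CE with a hinge at C.
Rotations at C on the released spans (each span's end-slope, ×1/EI):
  span AC: triangular load, peak 12: 7w₀L³/(360EI) = 193.8/EI
  span CE: triangular load, peak 26: w₀L³/(45EI) = 198.2/EI
  relative rotation θ_0 = (193.8 + 198.2)/EI = 392/EI
A unit hogging moment at C produces rotation L₁/(3EI) + L₂/(3EI) = 5.467/EI.
Slope continuity at C: θ_0 = M_C·5.467/EI, so M_C = 392/5.467 = 71.7 kN·m (hogging).
Span CE, ΣM about E: R_C^{CE}·7 = 424.7 + 71.7, so R_C^{CE} = 70.91 kN and R_E = 91 − 70.91 = 20.09 kN.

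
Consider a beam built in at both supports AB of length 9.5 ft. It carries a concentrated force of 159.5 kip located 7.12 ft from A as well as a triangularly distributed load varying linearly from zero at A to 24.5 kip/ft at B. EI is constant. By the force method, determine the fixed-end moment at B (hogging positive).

M_B = 323.8 kip·ft

Release both end moments; the primary structure is a simply-supported span AB with redundants M_A and M_B.
End rotations of the released simple span under the applied load (×1/EI):
  at A: point load 159.5 at a = 7.12: Pab(L + b)/(6LEI) = 563.3/EI
  at B: point load 159.5 at a = 7.12: Pab(L + a)/(6LEI) = 788.1/EI
  at A: triangular load, peak 24.5: 7w₀L³/(360EI) = 408.4/EI
  at B: triangular load, peak 24.5: w₀L³/(45EI) = 466.8/EI
  θ_A0 = 971.8/EI,  θ_B0 = 1255/EI
Flexibility coefficients: a unit moment at one end gives L/(3EI) there and L/(6EI) at the far end, so f₁₁ = f₂₂ = 3.167/EI and f₁₂ = f₂₁ = 1.583/EI.
Compatibility — zero rotation at each built-in end:
  3.167 M_A + 1.583 M_B = 971.8
  1.583 M_A + 3.167 M_B = 1255
Solving the pair gives M_A = 145 kip·ft and M_B = 323.8 kip·ft (hogging).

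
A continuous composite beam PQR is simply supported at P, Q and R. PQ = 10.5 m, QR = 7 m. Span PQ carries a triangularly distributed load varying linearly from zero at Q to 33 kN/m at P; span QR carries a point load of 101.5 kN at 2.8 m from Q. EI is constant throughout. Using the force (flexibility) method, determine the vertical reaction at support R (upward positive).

Take M_Q as the redundant. Released structure: two simple spans PQ and QR with a hinge at Q.
Rotations at Q on the released spans (each span's end-slope, ×1/EI):
  span PQ: triangular load, peak 33: 7w₀L³/(360EI) = 742.8/EI
  span QR: point load 101.5 at a = 2.8: Pab(L + b)/(6LEI) = 318.3/EI
  relative rotation θ_0 = (742.8 + 318.3)/EI = 1061/EI
A unit hogging moment at Q produces rotation L₁/(3EI) + L₂/(3EI) = 5.833/EI.
Slope continuity at Q: θ_0 = M_Q·5.833/EI, so M_Q = 1061/5.833 = 181.9 kN·m (hogging).
Span QR, ΣM about R: R_Q^{QR}·7 = 426.3 + 181.9, so R_Q^{QR} = 86.89 kN and R_R = 101.5 − 86.89 = 14.61 kN.

R_R = 14.61 kN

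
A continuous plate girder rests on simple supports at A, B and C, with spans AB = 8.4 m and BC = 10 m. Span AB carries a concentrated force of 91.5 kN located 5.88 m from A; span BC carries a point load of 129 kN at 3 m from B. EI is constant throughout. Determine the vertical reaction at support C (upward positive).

Release continuity at B by inserting a hinge; the redundant is the internal moment M_B. The primary structure is two simply-supported spans AB and BC.
Discontinuity in slope at B on the released structure — sum the simple-span end rotations:
  span AB: point load 91.5 at a = 5.88: Pab(L + a)/(6LEI) = 384.1/EI
  span BC: point load 129 at a = 3: Pab(L + b)/(6LEI) = 767.5/EI
  relative rotation θ_0 = (384.1 + 767.5)/EI = 1152/EI
A unit hogging moment at B produces rotation L₁/(3EI) + L₂/(3EI) = 6.133/EI.
Compatibility: M_B·(L₁+L₂)/(3EI) = θ_0, giving M_B = 187.8 kN·m (hogging).
Span BC, ΣM about C: R_B^{BC}·10 = 903 + 187.8, so R_B^{BC} = 109.1 kN and R_C = 129 − 109.1 = 19.92 kN.

R_C = 19.92 kN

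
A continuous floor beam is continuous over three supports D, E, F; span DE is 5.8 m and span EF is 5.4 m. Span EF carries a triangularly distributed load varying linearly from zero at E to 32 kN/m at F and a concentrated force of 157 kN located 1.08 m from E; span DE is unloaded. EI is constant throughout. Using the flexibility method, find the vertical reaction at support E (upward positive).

Take M_E as the redundant. Released structure: two simple spans DE and EF with a hinge at E.
End slopes at the hinge E, treating each span as simply supported:
  span EF: triangular load, peak 32: 7w₀L³/(360EI) = 97.98/EI
  span EF: point load 157 at a = 1.08: Pab(L + b)/(6LEI) = 219.7/EI
  relative rotation θ_0 = (0 + 317.7)/EI = 317.7/EI
A unit hogging moment at E produces rotation L₁/(3EI) + L₂/(3EI) = 3.733/EI.
Slope continuity at E: θ_0 = M_E·3.733/EI, so M_E = 317.7/3.733 = 85.11 kN·m (hogging).
Span DE, ΣM about D with M_E applied at E: R_E^{DE}·5.8 = 0 + 85.11, so R_E^{DE} = 14.67 kN and R_D = 0 − 14.67 = -14.67 kN.
Span EF, ΣM about F: R_E^{EF}·5.4 = 833.8 + 85.11, so R_E^{EF} = 170.2 kN and R_F = 243.4 − 170.2 = 73.24 kN.
R_E = 14.67 + 170.2 = 184.8 kN.

R_E = 184.8 kN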